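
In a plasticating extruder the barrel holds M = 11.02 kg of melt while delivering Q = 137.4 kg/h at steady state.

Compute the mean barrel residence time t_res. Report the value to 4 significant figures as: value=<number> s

Convert throughput: Q = 137.4 kg/h = 137.4/3600 = 0.0381667 kg/s
Mean residence time: t_res = M/Q_s = 11.02 kg / 0.0381667 kg/s = 288.734 s

value=288.7 s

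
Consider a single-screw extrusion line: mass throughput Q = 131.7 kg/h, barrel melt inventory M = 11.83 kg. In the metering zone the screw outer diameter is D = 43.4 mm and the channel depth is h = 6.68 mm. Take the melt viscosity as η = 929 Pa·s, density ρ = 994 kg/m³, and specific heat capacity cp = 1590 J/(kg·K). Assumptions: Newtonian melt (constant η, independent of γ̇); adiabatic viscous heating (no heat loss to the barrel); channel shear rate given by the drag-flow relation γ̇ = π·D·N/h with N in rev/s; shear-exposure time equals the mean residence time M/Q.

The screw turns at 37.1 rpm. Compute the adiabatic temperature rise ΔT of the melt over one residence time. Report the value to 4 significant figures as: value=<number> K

value=30.28 K

Q_s = Q / 3600 = 131.7 / 3600 = 0.0365833 kg/s
Mean residence time: t_res = M/Q_s = 11.83 kg / 0.0365833 kg/s = 323.371 s
D = 43.4 mm = 0.0434 m;  h = 6.68 mm = 0.00668 m;  N = 37.1 rpm / 60 = 0.618333 rev/s
γ̇ = π·D·N / h = π · 0.0434 · 0.618333 / 0.00668 = 12.6208 s⁻¹
Adiabatic rise: ΔT = η γ̇² t_res / (ρ cp) = 929·(12.6208)²·323.371 / (994·1590) = 30.2765 K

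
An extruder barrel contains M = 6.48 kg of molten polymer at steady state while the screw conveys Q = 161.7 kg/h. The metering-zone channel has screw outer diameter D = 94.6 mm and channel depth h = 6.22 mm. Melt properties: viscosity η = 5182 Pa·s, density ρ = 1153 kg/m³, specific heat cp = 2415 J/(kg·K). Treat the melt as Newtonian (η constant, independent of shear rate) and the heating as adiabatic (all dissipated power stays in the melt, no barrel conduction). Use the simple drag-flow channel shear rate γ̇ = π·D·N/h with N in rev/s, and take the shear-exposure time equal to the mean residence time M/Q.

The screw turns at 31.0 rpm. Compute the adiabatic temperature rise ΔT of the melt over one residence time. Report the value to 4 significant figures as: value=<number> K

Q_s = Q / 3600 = 161.7 / 3600 = 0.0449167 kg/s
t_res = M / Q_s = 6.48 ÷ 0.0449167 = 144.267 s
Geometry in metres: D = 94.6 mm → 0.0946 m, h = 6.22 mm → 0.00622 m; screw speed N = 31.0 rpm = 0.516667 rev/s
Shear rate: γ̇ = πDN/h = π·0.0946·0.516667/0.00622 = 24.6866 s⁻¹
ΔT = η·γ̇²·t_res/(ρ·cp) = [5182 × 24.6866² × 144.267] / [1153 × 2415] = 163.622 K

value=163.6 K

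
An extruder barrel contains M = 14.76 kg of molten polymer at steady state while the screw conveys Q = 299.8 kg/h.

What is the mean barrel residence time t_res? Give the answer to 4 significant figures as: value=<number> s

value=177.2 s

Q_s = Q / 3600 = 299.8 / 3600 = 0.0832778 kg/s
t_res = M / Q_s = 14.76 ÷ 0.0832778 = 177.238 s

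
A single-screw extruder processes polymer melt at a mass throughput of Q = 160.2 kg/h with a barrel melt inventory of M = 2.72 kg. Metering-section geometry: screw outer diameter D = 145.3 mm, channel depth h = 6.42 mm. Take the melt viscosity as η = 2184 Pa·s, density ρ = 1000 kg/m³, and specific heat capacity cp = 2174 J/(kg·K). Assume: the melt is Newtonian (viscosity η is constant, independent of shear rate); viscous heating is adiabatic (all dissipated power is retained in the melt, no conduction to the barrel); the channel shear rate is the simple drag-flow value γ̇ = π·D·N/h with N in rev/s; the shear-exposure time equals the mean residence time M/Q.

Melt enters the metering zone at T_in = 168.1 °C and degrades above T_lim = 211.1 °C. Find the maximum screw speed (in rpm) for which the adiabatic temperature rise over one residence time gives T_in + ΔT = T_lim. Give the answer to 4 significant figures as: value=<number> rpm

Throughput in SI: Q_s = 160.2 kg/h ÷ 3600 s/h = 0.0445 kg/s
t_res = M / Q_s = 2.72 ÷ 0.0445 = 61.1236 s
D = 145.3 mm = 0.1453 m;  h = 6.42 mm = 0.00642 m
ΔT_a = T_lim − T_in = 211.1 °C − 168.1 °C = 43 K
γ̇_max² = ΔT_a·ρ·cp/(η·t_res) = 43·1000·2174/(2184·61.1236) = 700.272 s⁻²
γ̇_max = sqrt(700.272) = 26.4626 s⁻¹
Solve γ̇ = πDN/h for N: N_max = γ̇_max·h/(π·D) = 26.4626 × 0.00642 / (π × 0.1453) = 0.37218 rev/s = 22.3308 rpm

value=22.33 rpm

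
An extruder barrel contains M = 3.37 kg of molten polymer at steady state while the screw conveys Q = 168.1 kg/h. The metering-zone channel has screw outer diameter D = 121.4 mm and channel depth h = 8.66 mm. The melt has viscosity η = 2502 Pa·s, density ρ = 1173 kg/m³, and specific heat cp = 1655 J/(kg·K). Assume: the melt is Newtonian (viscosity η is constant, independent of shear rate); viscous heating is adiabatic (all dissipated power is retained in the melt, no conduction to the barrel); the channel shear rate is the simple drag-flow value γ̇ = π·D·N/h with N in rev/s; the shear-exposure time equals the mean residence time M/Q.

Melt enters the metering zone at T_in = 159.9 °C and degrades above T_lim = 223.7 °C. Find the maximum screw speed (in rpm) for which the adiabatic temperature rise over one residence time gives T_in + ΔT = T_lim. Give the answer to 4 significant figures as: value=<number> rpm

value=35.68 rpm

Q_s = Q / 3600 = 168.1 / 3600 = 0.0466944 kg/s
t_res = M / Q_s = 3.37 / 0.0466944 = 72.1713 s
Convert to metres: D = 0.1214 m, h = 0.00866 m
ΔT_a = T_lim − T_in = 223.7 − 159.9 = 63.8 K
γ̇_max² = ΔT_a·ρ·cp / (η·t_res) = [63.8 × 1173 × 1655] / [2502 × 72.1713] = 685.906 s⁻²
γ̇_max = sqrt(685.906) = 26.1898 s⁻¹
N_max = γ̇_max h / (πD) = 26.1898·0.00866/(π·0.1214) = 0.594678 rev/s → ×60 = 35.6807 rpm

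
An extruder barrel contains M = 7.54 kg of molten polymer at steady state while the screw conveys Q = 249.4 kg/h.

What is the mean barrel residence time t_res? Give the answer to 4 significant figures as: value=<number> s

Q_s = Q / 3600 = 249.4 / 3600 = 0.0692778 kg/s
t_res = M / Q_s = 7.54 ÷ 0.0692778 = 108.837 s

value=108.8 s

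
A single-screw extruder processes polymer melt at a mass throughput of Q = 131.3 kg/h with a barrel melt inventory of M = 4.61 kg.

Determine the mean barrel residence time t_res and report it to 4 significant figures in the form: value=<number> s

value=126.4 s

Convert throughput: Q = 131.3 kg/h = 131.3/3600 = 0.0364722 kg/s
t_res = M / Q_s = 4.61 ÷ 0.0364722 = 126.398 s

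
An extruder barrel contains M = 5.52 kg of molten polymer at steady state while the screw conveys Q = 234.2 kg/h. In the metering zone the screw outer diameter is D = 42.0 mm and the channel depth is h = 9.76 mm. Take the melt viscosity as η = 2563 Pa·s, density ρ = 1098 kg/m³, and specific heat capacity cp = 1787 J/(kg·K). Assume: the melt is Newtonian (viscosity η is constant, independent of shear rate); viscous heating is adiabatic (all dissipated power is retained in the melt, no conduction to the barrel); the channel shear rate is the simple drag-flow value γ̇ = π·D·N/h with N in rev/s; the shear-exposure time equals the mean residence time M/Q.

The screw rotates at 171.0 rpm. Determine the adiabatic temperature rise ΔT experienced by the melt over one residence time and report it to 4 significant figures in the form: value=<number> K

Convert throughput: Q = 234.2 kg/h = 234.2/3600 = 0.0650556 kg/s
t_res = M / Q_s = 5.52 ÷ 0.0650556 = 84.8506 s
Geometry in metres: D = 42.0 mm → 0.042 m, h = 9.76 mm → 0.00976 m; screw speed N = 171.0 rpm = 2.85 rev/s
Shear rate: γ̇ = πDN/h = π·0.042·2.85/0.00976 = 38.5296 s⁻¹
ΔT = η·γ̇²·t_res / (ρ·cp) = 2563 · (38.5296)² · 84.8506 / (1098 · 1787) = 164.537 K

value=164.5 K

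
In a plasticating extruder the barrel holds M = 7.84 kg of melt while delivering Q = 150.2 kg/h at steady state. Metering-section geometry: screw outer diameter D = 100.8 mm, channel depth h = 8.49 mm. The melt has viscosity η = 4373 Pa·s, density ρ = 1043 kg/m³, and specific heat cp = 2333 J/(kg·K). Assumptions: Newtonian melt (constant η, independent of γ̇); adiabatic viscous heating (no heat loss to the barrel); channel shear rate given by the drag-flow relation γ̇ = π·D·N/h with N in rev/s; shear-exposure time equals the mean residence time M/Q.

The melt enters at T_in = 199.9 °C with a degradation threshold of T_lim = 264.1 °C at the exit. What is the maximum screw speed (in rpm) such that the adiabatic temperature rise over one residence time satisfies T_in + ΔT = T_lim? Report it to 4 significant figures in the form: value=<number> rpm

Convert throughput: Q = 150.2 kg/h = 150.2/3600 = 0.0417222 kg/s
t_res = M / Q_s = 7.84 / 0.0417222 = 187.909 s
Geometry in SI: D = 100.8 mm → 0.1008 m, h = 8.49 mm → 0.00849 m
ΔT_a = T_lim − T_in = 264.1 °C − 199.9 °C = 64.2 K
γ̇_max² = ΔT_a·ρ·cp/(η·t_res) = 64.2·1043·2333/(4373·187.909) = 190.11 s⁻²
γ̇_max = √190.11 = 13.7881 s⁻¹
N_max = γ̇_max h / (πD) = 13.7881·0.00849/(π·0.1008) = 0.369658 rev/s → ×60 = 22.1795 rpm

value=22.18 rpm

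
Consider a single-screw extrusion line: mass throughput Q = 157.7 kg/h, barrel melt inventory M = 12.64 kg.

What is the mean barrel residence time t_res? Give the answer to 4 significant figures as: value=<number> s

value=288.5 s

Q_s = Q / 3600 = 157.7 / 3600 = 0.0438056 kg/s
t_res = M / Q_s = 12.64 / 0.0438056 = 288.548 s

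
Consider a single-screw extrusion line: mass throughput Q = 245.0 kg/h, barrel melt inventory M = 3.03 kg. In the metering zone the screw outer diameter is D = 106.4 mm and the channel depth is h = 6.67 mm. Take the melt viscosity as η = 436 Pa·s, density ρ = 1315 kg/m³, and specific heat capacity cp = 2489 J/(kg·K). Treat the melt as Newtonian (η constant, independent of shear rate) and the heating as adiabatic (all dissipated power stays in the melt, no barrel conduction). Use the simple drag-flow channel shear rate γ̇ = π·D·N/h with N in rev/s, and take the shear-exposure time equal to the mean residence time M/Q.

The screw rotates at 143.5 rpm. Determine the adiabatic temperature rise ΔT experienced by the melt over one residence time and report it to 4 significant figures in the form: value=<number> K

Convert throughput: Q = 245.0 kg/h = 245.0/3600 = 0.0680556 kg/s
Mean residence time: t_res = M/Q_s = 3.03 kg / 0.0680556 kg/s = 44.5224 s
D = 106.4 mm = 0.1064 m;  h = 6.67 mm = 0.00667 m;  N = 143.5 rpm / 60 = 2.39167 rev/s
Shear rate: γ̇ = πDN/h = π·0.1064·2.39167/0.00667 = 119.858 s⁻¹
ΔT = η·γ̇²·t_res/(ρ·cp) = [436 × 119.858² × 44.5224] / [1315 × 2489] = 85.2016 K

value=85.20 K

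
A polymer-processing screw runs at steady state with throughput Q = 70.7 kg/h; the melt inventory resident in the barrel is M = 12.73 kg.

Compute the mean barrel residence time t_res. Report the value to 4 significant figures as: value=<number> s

Q_s = Q / 3600 = 70.7 / 3600 = 0.0196389 kg/s
t_res = M / Q_s = 12.73 / 0.0196389 = 648.204 s

value=648.2 s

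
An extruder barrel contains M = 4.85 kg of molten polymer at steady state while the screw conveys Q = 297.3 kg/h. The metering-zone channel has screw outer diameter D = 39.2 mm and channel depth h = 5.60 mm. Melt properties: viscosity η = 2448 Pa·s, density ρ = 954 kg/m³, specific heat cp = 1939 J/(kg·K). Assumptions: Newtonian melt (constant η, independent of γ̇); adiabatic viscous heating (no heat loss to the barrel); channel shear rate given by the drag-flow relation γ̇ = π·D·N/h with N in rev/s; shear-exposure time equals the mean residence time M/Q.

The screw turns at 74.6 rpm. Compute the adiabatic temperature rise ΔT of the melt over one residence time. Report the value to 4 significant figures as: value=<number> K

value=58.10 K

Q_s = Q / 3600 = 297.3 / 3600 = 0.0825833 kg/s
t_res = M / Q_s = 4.85 ÷ 0.0825833 = 58.7286 s
D = 39.2 mm = 0.0392 m;  h = 5.60 mm = 0.0056 m;  N = 74.6 rpm / 60 = 1.24333 rev/s
γ̇ = π D N / h = (π)(0.0392)(1.24333) / 0.0056 = 27.3423 s⁻¹
Adiabatic rise: ΔT = η γ̇² t_res / (ρ cp) = 2448·(27.3423)²·58.7286 / (954·1939) = 58.1039 K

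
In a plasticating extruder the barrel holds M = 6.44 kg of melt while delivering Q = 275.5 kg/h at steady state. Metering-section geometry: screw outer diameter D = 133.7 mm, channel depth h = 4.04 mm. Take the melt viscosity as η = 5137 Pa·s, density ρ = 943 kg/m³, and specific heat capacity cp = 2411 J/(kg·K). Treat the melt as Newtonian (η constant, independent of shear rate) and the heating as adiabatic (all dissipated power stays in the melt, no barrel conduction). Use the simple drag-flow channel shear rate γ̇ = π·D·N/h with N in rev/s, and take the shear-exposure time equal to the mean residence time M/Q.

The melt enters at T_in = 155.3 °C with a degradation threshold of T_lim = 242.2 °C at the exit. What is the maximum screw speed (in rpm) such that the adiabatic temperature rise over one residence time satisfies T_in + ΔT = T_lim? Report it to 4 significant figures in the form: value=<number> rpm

Convert throughput: Q = 275.5 kg/h = 275.5/3600 = 0.0765278 kg/s
t_res = M / Q_s = 6.44 / 0.0765278 = 84.1525 s
Convert to metres: D = 0.1337 m, h = 0.00404 m
ΔT_a = T_lim − T_in = 242.2 °C − 155.3 °C = 86.9 K
γ̇_max² = ΔT_a·ρ·cp/(η·t_res) = 86.9·943·2411/(5137·84.1525) = 457.038 s⁻²
γ̇_max = sqrt(457.038) = 21.3784 s⁻¹
Solve γ̇ = πDN/h for N: N_max = γ̇_max·h/(π·D) = 21.3784 × 0.00404 / (π × 0.1337) = 0.205625 rev/s = 12.3375 rpm

value=12.34 rpm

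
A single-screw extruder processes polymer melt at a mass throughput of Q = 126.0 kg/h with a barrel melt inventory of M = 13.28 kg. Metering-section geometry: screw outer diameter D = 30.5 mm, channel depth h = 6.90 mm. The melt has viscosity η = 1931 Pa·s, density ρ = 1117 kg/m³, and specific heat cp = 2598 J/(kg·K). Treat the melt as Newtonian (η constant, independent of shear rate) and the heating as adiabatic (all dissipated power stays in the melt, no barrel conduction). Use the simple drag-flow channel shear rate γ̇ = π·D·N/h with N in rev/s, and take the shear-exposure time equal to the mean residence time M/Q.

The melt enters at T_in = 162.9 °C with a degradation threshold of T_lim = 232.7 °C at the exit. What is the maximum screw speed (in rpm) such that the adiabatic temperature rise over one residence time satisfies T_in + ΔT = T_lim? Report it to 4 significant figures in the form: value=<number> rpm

Q_s = Q / 3600 = 126.0 / 3600 = 0.035 kg/s
t_res = M / Q_s = 13.28 ÷ 0.035 = 379.429 s
Convert to metres: D = 0.0305 m, h = 0.0069 m
ΔT_a = T_lim − T_in = 232.7 − 162.9 = 69.8 K
Invert ΔT = ηγ̇²t_res/(ρcp) for γ̇: γ̇_max² = ΔT_a ρ cp / (η t_res) = 69.8·1117·2598 / (1931·379.429) = 276.462 s⁻²
γ̇_max = sqrt(276.462) = 16.6271 s⁻¹
Solve γ̇ = πDN/h for N: N_max = γ̇_max·h/(π·D) = 16.6271 × 0.0069 / (π × 0.0305) = 1.19734 rev/s = 71.8403 rpm

value=71.84 rpm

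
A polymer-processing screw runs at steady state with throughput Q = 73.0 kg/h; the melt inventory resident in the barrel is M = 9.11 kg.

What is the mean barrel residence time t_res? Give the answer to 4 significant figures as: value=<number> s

value=449.3 s

Q_s = Q / 3600 = 73.0 / 3600 = 0.0202778 kg/s
Mean residence time: t_res = M/Q_s = 9.11 kg / 0.0202778 kg/s = 449.26 s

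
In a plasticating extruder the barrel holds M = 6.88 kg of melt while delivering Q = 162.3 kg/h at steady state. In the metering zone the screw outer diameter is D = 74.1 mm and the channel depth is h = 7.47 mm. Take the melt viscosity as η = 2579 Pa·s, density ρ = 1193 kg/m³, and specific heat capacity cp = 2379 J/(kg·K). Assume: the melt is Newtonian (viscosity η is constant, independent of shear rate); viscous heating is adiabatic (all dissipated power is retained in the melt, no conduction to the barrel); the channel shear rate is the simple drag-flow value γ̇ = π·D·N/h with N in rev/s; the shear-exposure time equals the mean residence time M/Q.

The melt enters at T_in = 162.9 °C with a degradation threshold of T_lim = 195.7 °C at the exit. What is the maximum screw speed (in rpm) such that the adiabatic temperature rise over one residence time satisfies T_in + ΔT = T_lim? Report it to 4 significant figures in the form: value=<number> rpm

value=29.61 rpm

Q_s = Q / 3600 = 162.3 / 3600 = 0.0450833 kg/s
t_res = M / Q_s = 6.88 / 0.0450833 = 152.606 s
Convert to metres: D = 0.0741 m, h = 0.00747 m
ΔT_a = T_lim − T_in = 195.7 − 162.9 = 32.8 K
Invert ΔT = ηγ̇²t_res/(ρcp) for γ̇: γ̇_max² = ΔT_a ρ cp / (η t_res) = 32.8·1193·2379 / (2579·152.606) = 236.529 s⁻²
γ̇_max = √236.529 = 15.3795 s⁻¹
N_max = γ̇_max h / (πD) = 15.3795·0.00747/(π·0.0741) = 0.493509 rev/s → ×60 = 29.6105 rpm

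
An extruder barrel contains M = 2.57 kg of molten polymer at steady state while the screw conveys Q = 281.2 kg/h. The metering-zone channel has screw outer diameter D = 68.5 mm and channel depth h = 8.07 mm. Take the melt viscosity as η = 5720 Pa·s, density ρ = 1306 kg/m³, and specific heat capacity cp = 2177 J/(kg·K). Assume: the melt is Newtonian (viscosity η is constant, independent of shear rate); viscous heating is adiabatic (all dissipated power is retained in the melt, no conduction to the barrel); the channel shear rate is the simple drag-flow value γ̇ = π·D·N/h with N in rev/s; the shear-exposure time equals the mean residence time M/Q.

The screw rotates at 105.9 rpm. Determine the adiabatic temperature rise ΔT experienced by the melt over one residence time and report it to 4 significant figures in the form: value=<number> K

Q_s = Q / 3600 = 281.2 / 3600 = 0.0781111 kg/s
t_res = M / Q_s = 2.57 ÷ 0.0781111 = 32.9018 s
Convert to SI: D = 0.0685 m, h = 0.00807 m, N = 105.9/60 = 1.765 rev/s
Shear rate: γ̇ = πDN/h = π·0.0685·1.765/0.00807 = 47.0665 s⁻¹
ΔT = η·γ̇²·t_res/(ρ·cp) = [5720 × 47.0665² × 32.9018] / [1306 × 2177] = 146.635 K

value=146.6 K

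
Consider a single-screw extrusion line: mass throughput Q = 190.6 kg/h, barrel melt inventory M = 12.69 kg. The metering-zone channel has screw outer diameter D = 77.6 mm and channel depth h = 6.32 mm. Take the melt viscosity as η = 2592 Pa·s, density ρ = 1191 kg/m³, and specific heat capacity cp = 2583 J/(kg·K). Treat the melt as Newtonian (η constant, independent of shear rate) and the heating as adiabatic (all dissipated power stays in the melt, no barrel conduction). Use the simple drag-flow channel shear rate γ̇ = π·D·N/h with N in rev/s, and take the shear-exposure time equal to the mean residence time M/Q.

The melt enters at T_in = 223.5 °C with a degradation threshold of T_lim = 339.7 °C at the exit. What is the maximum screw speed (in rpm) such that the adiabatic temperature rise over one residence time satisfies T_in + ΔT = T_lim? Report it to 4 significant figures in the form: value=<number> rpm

Convert throughput: Q = 190.6 kg/h = 190.6/3600 = 0.0529444 kg/s
Mean residence time: t_res = M/Q_s = 12.69 kg / 0.0529444 kg/s = 239.685 s
Geometry in SI: D = 77.6 mm → 0.0776 m, h = 6.32 mm → 0.00632 m
ΔT_a = T_lim − T_in = 339.7 °C − 223.5 °C = 116.2 K
γ̇_max² = ΔT_a·ρ·cp/(η·t_res) = 116.2·1191·2583/(2592·239.685) = 575.395 s⁻²
Take the square root: γ̇_max = √(575.395) = 23.9874 s⁻¹
N_max = γ̇_max h / (πD) = 23.9874·0.00632/(π·0.0776) = 0.621854 rev/s → ×60 = 37.3112 rpm

value=37.31 rpm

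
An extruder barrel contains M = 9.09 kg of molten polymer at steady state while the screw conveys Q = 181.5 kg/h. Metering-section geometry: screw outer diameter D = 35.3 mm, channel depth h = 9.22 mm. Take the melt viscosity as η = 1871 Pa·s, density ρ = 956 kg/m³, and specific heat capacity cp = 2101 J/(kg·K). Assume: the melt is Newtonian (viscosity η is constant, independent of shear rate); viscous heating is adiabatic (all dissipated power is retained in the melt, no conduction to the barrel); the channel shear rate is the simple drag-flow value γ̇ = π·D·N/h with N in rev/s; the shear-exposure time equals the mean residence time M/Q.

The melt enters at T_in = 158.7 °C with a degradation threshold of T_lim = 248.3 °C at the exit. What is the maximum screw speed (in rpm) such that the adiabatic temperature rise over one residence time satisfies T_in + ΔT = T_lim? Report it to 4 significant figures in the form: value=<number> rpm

Q_s = Q / 3600 = 181.5 / 3600 = 0.0504167 kg/s
t_res = M / Q_s = 9.09 ÷ 0.0504167 = 180.298 s
Convert to metres: D = 0.0353 m, h = 0.00922 m
ΔT_a = T_lim − T_in = 248.3 °C − 158.7 °C = 89.6 K
γ̇_max² = ΔT_a·ρ·cp/(η·t_res) = 89.6·956·2101/(1871·180.298) = 533.493 s⁻²
γ̇_max = sqrt(533.493) = 23.0975 s⁻¹
N_max = γ̇_max·h / (π·D) = 23.0975 · 0.00922 / (π · 0.0353) = 1.92031 rev/s = 115.218 rpm

value=115.2 rpm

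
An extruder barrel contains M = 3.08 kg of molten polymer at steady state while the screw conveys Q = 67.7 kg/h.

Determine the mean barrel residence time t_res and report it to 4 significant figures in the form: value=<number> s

value=163.8 s

Q_s = Q / 3600 = 67.7 / 3600 = 0.0188056 kg/s
t_res = M / Q_s = 3.08 / 0.0188056 = 163.781 s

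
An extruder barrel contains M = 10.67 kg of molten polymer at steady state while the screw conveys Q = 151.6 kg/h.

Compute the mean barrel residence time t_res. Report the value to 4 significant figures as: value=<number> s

value=253.4 s

Q_s = Q / 3600 = 151.6 / 3600 = 0.0421111 kg/s
t_res = M / Q_s = 10.67 ÷ 0.0421111 = 253.377 s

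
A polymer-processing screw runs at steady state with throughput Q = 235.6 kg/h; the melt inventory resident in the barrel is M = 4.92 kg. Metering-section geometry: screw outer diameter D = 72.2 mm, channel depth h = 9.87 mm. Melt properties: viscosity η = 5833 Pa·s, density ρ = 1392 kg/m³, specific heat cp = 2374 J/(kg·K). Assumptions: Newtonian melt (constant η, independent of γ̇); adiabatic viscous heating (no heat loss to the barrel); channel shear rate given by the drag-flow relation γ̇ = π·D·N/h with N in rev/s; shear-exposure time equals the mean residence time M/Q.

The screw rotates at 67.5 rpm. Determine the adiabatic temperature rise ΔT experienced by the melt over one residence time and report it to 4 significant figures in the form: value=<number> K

Throughput in SI: Q_s = 235.6 kg/h ÷ 3600 s/h = 0.0654444 kg/s
t_res = M / Q_s = 4.92 ÷ 0.0654444 = 75.1783 s
Geometry in metres: D = 72.2 mm → 0.0722 m, h = 9.87 mm → 0.00987 m; screw speed N = 67.5 rpm = 1.125 rev/s
Shear rate: γ̇ = πDN/h = π·0.0722·1.125/0.00987 = 25.8537 s⁻¹
ΔT = η·γ̇²·t_res/(ρ·cp) = [5833 × 25.8537² × 75.1783] / [1392 × 2374] = 88.6971 K

value=88.70 K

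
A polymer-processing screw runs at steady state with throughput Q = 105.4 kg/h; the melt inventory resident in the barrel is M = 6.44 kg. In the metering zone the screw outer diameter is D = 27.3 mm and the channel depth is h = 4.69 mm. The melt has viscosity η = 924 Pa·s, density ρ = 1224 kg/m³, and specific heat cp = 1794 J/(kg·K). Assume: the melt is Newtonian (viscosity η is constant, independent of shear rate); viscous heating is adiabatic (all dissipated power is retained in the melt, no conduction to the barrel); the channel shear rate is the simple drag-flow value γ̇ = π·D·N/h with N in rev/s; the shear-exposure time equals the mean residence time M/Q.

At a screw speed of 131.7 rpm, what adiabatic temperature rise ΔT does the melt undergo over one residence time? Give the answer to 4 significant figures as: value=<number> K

value=149.1 K

Q_s = Q / 3600 = 105.4 / 3600 = 0.0292778 kg/s
t_res = M / Q_s = 6.44 / 0.0292778 = 219.962 s
Convert to SI: D = 0.0273 m, h = 0.00469 m, N = 131.7/60 = 2.195 rev/s
γ̇ = π D N / h = (π)(0.0273)(2.195) / 0.00469 = 40.1397 s⁻¹
ΔT = η·γ̇²·t_res / (ρ·cp) = 924 · (40.1397)² · 219.962 / (1224 · 1794) = 149.13 K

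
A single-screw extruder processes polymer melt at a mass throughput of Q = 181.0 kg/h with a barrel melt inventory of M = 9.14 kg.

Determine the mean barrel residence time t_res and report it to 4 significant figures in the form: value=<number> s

value=181.8 s

Throughput in SI: Q_s = 181.0 kg/h ÷ 3600 s/h = 0.0502778 kg/s
Mean residence time: t_res = M/Q_s = 9.14 kg / 0.0502778 kg/s = 181.79 s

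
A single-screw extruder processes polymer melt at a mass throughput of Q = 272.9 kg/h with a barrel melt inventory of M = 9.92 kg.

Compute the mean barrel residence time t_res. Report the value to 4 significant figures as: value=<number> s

value=130.9 s

Throughput in SI: Q_s = 272.9 kg/h ÷ 3600 s/h = 0.0758056 kg/s
t_res = M / Q_s = 9.92 ÷ 0.0758056 = 130.861 s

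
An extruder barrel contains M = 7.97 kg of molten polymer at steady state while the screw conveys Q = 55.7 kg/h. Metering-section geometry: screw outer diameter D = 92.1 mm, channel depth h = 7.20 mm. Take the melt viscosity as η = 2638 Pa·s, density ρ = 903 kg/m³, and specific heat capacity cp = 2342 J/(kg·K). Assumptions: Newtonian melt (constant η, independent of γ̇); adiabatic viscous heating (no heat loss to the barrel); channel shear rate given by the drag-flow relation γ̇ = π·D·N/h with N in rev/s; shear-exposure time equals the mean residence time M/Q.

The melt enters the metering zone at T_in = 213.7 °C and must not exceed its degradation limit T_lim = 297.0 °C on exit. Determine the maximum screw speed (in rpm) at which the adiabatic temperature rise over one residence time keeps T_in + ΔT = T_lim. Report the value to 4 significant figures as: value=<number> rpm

value=17.00 rpm

Throughput in SI: Q_s = 55.7 kg/h ÷ 3600 s/h = 0.0154722 kg/s
Mean residence time: t_res = M/Q_s = 7.97 kg / 0.0154722 kg/s = 515.117 s
Convert to metres: D = 0.0921 m, h = 0.0072 m
Allowable rise: ΔT_a = T_lim − T_in = 297.0 − 213.7 = 83.3 K
γ̇_max² = ΔT_a·ρ·cp / (η·t_res) = [83.3 × 903 × 2342] / [2638 × 515.117] = 129.64 s⁻²
γ̇_max = sqrt(129.64) = 11.386 s⁻¹
Solve γ̇ = πDN/h for N: N_max = γ̇_max·h/(π·D) = 11.386 × 0.0072 / (π × 0.0921) = 0.28333 rev/s = 16.9998 rpm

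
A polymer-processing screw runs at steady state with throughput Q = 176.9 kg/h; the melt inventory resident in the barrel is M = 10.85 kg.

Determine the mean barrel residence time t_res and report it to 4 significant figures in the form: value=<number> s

value=220.8 s

Q_s = Q / 3600 = 176.9 / 3600 = 0.0491389 kg/s
Mean residence time: t_res = M/Q_s = 10.85 kg / 0.0491389 kg/s = 220.803 s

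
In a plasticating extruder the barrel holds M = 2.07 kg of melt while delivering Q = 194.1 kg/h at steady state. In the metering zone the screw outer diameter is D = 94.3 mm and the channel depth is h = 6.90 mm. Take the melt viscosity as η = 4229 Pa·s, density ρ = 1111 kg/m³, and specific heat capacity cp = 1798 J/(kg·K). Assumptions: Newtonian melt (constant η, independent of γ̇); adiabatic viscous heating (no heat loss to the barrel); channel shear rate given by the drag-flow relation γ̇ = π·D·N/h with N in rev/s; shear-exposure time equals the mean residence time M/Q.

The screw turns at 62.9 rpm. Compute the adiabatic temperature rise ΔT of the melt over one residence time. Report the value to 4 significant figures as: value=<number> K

Convert throughput: Q = 194.1 kg/h = 194.1/3600 = 0.0539167 kg/s
t_res = M / Q_s = 2.07 ÷ 0.0539167 = 38.3926 s
Geometry in metres: D = 94.3 mm → 0.0943 m, h = 6.90 mm → 0.0069 m; screw speed N = 62.9 rpm = 1.04833 rev/s
Shear rate: γ̇ = πDN/h = π·0.0943·1.04833/0.0069 = 45.0103 s⁻¹
Adiabatic rise: ΔT = η γ̇² t_res / (ρ cp) = 4229·(45.0103)²·38.3926 / (1111·1798) = 164.666 K

value=164.7 K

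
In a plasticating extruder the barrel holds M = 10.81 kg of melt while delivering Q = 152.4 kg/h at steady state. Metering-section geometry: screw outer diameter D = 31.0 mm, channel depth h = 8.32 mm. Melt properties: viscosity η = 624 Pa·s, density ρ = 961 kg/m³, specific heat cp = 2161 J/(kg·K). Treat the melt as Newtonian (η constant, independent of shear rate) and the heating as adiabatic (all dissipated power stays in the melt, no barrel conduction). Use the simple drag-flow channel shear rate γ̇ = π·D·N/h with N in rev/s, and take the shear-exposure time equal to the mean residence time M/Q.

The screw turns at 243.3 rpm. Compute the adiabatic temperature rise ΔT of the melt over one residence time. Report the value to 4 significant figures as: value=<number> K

value=172.9 K

Convert throughput: Q = 152.4 kg/h = 152.4/3600 = 0.0423333 kg/s
t_res = M / Q_s = 10.81 ÷ 0.0423333 = 255.354 s
Geometry in metres: D = 31.0 mm → 0.031 m, h = 8.32 mm → 0.00832 m; screw speed N = 243.3 rpm = 4.055 rev/s
γ̇ = π D N / h = (π)(0.031)(4.055) / 0.00832 = 47.4656 s⁻¹
ΔT = η·γ̇²·t_res / (ρ·cp) = 624 · (47.4656)² · 255.354 / (961 · 2161) = 172.865 K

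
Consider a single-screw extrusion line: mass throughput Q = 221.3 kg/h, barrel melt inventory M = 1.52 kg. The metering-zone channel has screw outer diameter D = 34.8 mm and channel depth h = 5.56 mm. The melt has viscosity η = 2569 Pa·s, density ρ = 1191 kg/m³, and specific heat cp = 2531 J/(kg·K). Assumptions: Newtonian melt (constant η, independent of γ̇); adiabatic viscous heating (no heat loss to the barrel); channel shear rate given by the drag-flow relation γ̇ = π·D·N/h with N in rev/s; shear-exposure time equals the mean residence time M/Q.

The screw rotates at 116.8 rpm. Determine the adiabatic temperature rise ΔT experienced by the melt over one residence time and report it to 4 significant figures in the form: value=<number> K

value=30.88 K

Throughput in SI: Q_s = 221.3 kg/h ÷ 3600 s/h = 0.0614722 kg/s
t_res = M / Q_s = 1.52 ÷ 0.0614722 = 24.7266 s
Convert to SI: D = 0.0348 m, h = 0.00556 m, N = 116.8/60 = 1.94667 rev/s
γ̇ = π D N / h = (π)(0.0348)(1.94667) / 0.00556 = 38.2777 s⁻¹
Adiabatic rise: ΔT = η γ̇² t_res / (ρ cp) = 2569·(38.2777)²·24.7266 / (1191·2531) = 30.8757 K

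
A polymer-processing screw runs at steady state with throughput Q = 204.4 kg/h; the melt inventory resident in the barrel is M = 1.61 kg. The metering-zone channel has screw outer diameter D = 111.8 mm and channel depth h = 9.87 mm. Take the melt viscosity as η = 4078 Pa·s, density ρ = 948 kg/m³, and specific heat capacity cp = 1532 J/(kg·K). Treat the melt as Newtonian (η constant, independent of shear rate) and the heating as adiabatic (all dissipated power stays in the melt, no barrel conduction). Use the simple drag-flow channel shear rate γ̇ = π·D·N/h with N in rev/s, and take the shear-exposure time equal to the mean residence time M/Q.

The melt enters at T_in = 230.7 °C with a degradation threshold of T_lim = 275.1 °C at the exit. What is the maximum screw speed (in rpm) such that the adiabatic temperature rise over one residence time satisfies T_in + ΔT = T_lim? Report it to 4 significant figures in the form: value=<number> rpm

value=39.82 rpm

Q_s = Q / 3600 = 204.4 / 3600 = 0.0567778 kg/s
t_res = M / Q_s = 1.61 / 0.0567778 = 28.3562 s
Convert to metres: D = 0.1118 m, h = 0.00987 m
ΔT_a = T_lim − T_in = 275.1 − 230.7 = 44.4 K
γ̇_max² = ΔT_a·ρ·cp/(η·t_res) = 44.4·948·1532/(4078·28.3562) = 557.642 s⁻²
γ̇_max = √557.642 = 23.6144 s⁻¹
N_max = γ̇_max·h / (π·D) = 23.6144 · 0.00987 / (π · 0.1118) = 0.663595 rev/s = 39.8157 rpm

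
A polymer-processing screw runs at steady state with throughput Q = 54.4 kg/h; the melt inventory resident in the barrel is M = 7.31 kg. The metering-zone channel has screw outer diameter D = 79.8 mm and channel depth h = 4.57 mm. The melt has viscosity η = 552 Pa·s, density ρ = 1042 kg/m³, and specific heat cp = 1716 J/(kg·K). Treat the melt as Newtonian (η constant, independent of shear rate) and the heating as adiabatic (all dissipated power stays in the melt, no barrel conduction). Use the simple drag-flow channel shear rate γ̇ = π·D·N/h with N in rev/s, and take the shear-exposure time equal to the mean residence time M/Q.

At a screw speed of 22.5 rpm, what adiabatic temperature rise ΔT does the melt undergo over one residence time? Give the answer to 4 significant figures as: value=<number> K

value=63.20 K

Convert throughput: Q = 54.4 kg/h = 54.4/3600 = 0.0151111 kg/s
t_res = M / Q_s = 7.31 ÷ 0.0151111 = 483.75 s
Convert to SI: D = 0.0798 m, h = 0.00457 m, N = 22.5/60 = 0.375 rev/s
γ̇ = π·D·N / h = π · 0.0798 · 0.375 / 0.00457 = 20.5716 s⁻¹
Adiabatic rise: ΔT = η γ̇² t_res / (ρ cp) = 552·(20.5716)²·483.75 / (1042·1716) = 63.1991 K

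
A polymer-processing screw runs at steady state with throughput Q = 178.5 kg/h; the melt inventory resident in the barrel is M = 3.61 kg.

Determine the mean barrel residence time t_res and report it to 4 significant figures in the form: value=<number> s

Convert throughput: Q = 178.5 kg/h = 178.5/3600 = 0.0495833 kg/s
Mean residence time: t_res = M/Q_s = 3.61 kg / 0.0495833 kg/s = 72.8067 s

value=72.81 s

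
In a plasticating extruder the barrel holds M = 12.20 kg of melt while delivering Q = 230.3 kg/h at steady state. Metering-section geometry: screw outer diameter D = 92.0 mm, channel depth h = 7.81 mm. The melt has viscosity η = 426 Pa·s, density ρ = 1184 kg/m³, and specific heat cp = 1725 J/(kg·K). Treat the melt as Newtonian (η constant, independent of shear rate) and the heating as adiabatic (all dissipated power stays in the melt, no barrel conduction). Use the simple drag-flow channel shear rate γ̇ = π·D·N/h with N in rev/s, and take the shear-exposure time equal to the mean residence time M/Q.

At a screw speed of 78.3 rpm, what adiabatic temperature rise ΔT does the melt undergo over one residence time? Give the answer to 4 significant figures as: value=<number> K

Throughput in SI: Q_s = 230.3 kg/h ÷ 3600 s/h = 0.0639722 kg/s
t_res = M / Q_s = 12.20 ÷ 0.0639722 = 190.708 s
Convert to SI: D = 0.092 m, h = 0.00781 m, N = 78.3/60 = 1.305 rev/s
γ̇ = π D N / h = (π)(0.092)(1.305) / 0.00781 = 48.2944 s⁻¹
Adiabatic rise: ΔT = η γ̇² t_res / (ρ cp) = 426·(48.2944)²·190.708 / (1184·1725) = 92.7751 K

value=92.78 K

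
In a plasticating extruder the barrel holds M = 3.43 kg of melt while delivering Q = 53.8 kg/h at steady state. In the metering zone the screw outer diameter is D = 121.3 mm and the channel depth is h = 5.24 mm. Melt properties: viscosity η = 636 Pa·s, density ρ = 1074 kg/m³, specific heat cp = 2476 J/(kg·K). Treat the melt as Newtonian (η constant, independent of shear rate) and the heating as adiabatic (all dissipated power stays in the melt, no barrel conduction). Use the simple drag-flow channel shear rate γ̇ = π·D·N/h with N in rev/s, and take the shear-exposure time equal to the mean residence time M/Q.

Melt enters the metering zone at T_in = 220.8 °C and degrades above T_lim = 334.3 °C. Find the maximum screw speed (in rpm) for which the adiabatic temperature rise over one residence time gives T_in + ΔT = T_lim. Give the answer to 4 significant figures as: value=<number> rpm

Q_s = Q / 3600 = 53.8 / 3600 = 0.0149444 kg/s
Mean residence time: t_res = M/Q_s = 3.43 kg / 0.0149444 kg/s = 229.517 s
D = 121.3 mm = 0.1213 m;  h = 5.24 mm = 0.00524 m
ΔT_a = T_lim − T_in = 334.3 − 220.8 = 113.5 K
γ̇_max² = ΔT_a·ρ·cp/(η·t_res) = 113.5·1074·2476/(636·229.517) = 2067.66 s⁻²
γ̇_max = √2067.66 = 45.4715 s⁻¹
N_max = γ̇_max h / (πD) = 45.4715·0.00524/(π·0.1213) = 0.625259 rev/s → ×60 = 37.5156 rpm

value=37.52 rpm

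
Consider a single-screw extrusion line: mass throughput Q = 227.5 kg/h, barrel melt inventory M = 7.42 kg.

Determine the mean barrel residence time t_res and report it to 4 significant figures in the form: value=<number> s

Throughput in SI: Q_s = 227.5 kg/h ÷ 3600 s/h = 0.0631944 kg/s
t_res = M / Q_s = 7.42 / 0.0631944 = 117.415 s

value=117.4 s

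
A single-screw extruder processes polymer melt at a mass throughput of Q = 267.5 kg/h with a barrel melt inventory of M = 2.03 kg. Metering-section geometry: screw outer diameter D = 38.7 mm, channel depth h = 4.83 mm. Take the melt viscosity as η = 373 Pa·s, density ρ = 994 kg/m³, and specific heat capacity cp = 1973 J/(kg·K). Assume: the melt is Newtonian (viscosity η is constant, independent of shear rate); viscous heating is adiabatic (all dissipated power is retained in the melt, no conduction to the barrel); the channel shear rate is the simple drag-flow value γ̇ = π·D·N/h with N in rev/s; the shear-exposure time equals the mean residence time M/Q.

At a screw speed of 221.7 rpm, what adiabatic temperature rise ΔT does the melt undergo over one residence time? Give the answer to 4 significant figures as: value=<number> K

Q_s = Q / 3600 = 267.5 / 3600 = 0.0743056 kg/s
Mean residence time: t_res = M/Q_s = 2.03 kg / 0.0743056 kg/s = 27.3196 s
Convert to SI: D = 0.0387 m, h = 0.00483 m, N = 221.7/60 = 3.695 rev/s
γ̇ = π D N / h = (π)(0.0387)(3.695) / 0.00483 = 93.0097 s⁻¹
Adiabatic rise: ΔT = η γ̇² t_res / (ρ cp) = 373·(93.0097)²·27.3196 / (994·1973) = 44.9497 K

value=44.95 K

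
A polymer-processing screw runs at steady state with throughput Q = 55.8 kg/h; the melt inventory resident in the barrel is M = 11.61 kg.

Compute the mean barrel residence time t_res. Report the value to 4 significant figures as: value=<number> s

value=749.0 s

Convert throughput: Q = 55.8 kg/h = 55.8/3600 = 0.0155 kg/s
t_res = M / Q_s = 11.61 / 0.0155 = 749.032 s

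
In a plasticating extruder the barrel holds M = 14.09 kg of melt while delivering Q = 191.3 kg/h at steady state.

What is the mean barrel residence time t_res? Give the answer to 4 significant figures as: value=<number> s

Throughput in SI: Q_s = 191.3 kg/h ÷ 3600 s/h = 0.0531389 kg/s
Mean residence time: t_res = M/Q_s = 14.09 kg / 0.0531389 kg/s = 265.154 s

value=265.2 s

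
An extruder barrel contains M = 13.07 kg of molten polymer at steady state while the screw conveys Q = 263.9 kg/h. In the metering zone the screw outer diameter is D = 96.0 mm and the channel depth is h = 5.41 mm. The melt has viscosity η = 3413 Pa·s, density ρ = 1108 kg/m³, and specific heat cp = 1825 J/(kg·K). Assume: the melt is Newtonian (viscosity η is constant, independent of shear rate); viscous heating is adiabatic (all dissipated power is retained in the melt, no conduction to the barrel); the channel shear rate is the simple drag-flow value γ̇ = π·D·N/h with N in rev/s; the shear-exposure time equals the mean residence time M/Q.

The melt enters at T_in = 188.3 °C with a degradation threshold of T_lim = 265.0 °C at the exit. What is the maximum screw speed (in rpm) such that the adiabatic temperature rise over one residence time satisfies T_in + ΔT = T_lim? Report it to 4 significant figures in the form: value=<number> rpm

value=17.18 rpm

Q_s = Q / 3600 = 263.9 / 3600 = 0.0733056 kg/s
t_res = M / Q_s = 13.07 ÷ 0.0733056 = 178.295 s
Geometry in SI: D = 96.0 mm → 0.096 m, h = 5.41 mm → 0.00541 m
Allowable rise: ΔT_a = T_lim − T_in = 265.0 − 188.3 = 76.7 K
γ̇_max² = ΔT_a·ρ·cp / (η·t_res) = [76.7 × 1108 × 1825] / [3413 × 178.295] = 254.873 s⁻²
γ̇_max = √254.873 = 15.9647 s⁻¹
N_max = γ̇_max·h / (π·D) = 15.9647 · 0.00541 / (π · 0.096) = 0.286377 rev/s = 17.1826 rpm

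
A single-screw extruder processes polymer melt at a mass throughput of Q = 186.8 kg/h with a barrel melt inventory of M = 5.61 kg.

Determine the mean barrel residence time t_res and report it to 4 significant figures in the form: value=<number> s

value=108.1 s

Q_s = Q / 3600 = 186.8 / 3600 = 0.0518889 kg/s
t_res = M / Q_s = 5.61 ÷ 0.0518889 = 108.116 s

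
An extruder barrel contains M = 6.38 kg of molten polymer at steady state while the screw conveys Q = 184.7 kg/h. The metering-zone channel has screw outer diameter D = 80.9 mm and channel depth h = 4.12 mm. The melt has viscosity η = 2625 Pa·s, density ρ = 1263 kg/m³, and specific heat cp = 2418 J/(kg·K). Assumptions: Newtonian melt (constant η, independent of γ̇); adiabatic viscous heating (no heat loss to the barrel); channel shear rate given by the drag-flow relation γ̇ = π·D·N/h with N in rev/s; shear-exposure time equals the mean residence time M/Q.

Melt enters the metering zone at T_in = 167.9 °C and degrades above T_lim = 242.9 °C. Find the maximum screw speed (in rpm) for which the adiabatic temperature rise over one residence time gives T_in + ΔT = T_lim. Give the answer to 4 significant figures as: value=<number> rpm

value=25.76 rpm

Throughput in SI: Q_s = 184.7 kg/h ÷ 3600 s/h = 0.0513056 kg/s
t_res = M / Q_s = 6.38 / 0.0513056 = 124.353 s
D = 80.9 mm = 0.0809 m;  h = 4.12 mm = 0.00412 m
ΔT_a = T_lim − T_in = 242.9 °C − 167.9 °C = 75 K
γ̇_max² = ΔT_a·ρ·cp / (η·t_res) = [75 × 1263 × 2418] / [2625 × 124.353] = 701.674 s⁻²
γ̇_max = sqrt(701.674) = 26.4891 s⁻¹
N_max = γ̇_max h / (πD) = 26.4891·0.00412/(π·0.0809) = 0.429404 rev/s → ×60 = 25.7643 rpm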